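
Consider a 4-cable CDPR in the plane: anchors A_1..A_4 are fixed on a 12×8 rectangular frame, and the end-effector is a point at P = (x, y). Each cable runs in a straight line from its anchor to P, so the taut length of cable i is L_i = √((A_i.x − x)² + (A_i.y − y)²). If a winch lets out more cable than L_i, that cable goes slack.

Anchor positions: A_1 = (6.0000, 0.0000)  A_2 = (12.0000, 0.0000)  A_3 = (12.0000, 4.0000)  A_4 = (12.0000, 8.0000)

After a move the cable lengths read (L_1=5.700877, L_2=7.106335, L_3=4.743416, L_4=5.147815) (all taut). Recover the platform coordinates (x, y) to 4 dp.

(7.5000, 5.5000)

circle eqns → linear via eq_j − eq_1; set k_j = A_j·A_j − L_j²
k_1 = 36.0000+0.0000−32.5000 = 3.5000
-12.0000·x + 0.0000·y = k_1−k_2 = -90.0000
-12.0000·x − 8.0000·y = k_1−k_3 = -134.0000
-12.0000·x − 16.0000·y = k_1−k_4 = -178.0000
solve first two rows → x=7.5000, y=5.5000
check cable 4: ‖A_4−P‖² = 26.5000 ≈ L_4² = 26.5000 ✓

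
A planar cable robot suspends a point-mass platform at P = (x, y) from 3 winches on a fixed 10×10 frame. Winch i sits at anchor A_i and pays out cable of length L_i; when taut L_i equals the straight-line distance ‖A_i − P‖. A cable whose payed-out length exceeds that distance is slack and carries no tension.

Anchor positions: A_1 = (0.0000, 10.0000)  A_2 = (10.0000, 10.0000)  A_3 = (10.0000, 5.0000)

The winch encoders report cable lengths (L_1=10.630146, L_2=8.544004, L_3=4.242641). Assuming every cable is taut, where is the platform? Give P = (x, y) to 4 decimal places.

(7.0000, 2.0000)

each cable: (A_i−P)·(A_i−P) = L_i²; let q_i = ‖A_i‖²−L_i²
q_1 = 0.0000+100.0000−113.0000 = -13.0000
row 1: -20.0000x + 0.0000y = -140.0000  (q_2=127.0000)
row 2: -20.0000x + 10.0000y = -120.0000  (q_3=107.0000)
Cramer on rows 1–2 → x = 7.0000, y = 2.0000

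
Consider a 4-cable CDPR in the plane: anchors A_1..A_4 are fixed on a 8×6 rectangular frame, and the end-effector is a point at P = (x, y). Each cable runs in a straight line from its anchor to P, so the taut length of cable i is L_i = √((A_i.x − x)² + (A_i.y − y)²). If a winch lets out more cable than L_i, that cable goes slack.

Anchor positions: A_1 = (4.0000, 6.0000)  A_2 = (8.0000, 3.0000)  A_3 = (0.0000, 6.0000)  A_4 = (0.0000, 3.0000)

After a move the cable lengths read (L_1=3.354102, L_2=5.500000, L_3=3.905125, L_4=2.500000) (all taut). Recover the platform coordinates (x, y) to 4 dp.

(2.5000, 3.0000)

circle eqns → linear via eq_j − eq_1; set q_j = A_j·A_j − L_j²
q_1 = 16.0000+36.0000−11.2500 = 40.7500
-8.0000·x + 6.0000·y = q_1−q_2 = -2.0000
8.0000·x + 0.0000·y = q_1−q_3 = 20.0000
8.0000·x + 6.0000·y = q_1−q_4 = 38.0000
solve first two rows → x=2.5000, y=3.0000
check cable 4: ‖A_4−P‖² = 6.2500 ≈ L_4² = 6.2500 ✓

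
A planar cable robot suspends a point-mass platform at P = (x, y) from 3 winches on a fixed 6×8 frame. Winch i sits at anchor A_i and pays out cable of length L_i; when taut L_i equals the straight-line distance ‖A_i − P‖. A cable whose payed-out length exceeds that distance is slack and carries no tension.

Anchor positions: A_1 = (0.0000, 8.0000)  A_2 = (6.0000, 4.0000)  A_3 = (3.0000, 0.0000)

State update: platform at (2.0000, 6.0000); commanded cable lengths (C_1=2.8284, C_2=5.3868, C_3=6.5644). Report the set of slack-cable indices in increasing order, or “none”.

2, 3

cable 1: √((-2.0000)²+(2.0000)²)=2.8284, C_1=2.8284: taut
cable 2: √((4.0000)²+(-2.0000)²)=4.4721, C_2=5.3868: slack
cable 3: √((1.0000)²+(-6.0000)²)=6.0828, C_3=6.5644: slack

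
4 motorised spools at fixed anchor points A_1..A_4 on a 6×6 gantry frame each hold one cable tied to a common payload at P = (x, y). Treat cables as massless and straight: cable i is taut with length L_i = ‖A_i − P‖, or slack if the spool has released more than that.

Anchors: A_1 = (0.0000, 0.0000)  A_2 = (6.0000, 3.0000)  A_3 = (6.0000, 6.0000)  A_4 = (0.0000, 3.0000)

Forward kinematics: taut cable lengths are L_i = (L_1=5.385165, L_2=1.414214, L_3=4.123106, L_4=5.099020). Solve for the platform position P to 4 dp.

(5.0000, 2.0000)

expand ‖A_i−P‖²=L_i² and subtract eq 1 (k_i ≔ ‖A_i‖²−L_i²)
k_1 = 0.0000+0.0000−29.0000 = -29.0000
eq1−eq2 → [-12.0000  -6.0000]·P = -72.0000
eq1−eq3 → [-12.0000  -12.0000]·P = -84.0000
eq1−eq4 → [0.0000  -6.0000]·P = -12.0000
2×2 solve → P = (5.0000, 2.0000)
check cable 4: ‖A_4−P‖² = 26.0000 ≈ L_4² = 26.0000 ✓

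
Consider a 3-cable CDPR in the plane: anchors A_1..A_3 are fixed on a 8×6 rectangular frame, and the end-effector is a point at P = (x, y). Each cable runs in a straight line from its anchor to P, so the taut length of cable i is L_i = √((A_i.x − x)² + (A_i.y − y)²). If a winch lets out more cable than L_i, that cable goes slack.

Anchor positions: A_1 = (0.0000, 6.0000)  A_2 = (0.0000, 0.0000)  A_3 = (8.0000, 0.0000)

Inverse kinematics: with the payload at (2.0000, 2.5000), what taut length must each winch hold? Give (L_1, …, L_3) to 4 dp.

L_1: Δ = A_1−P = (-2.0000, 3.5000) → ‖Δ‖ = √16.2500 = 4.0311
L_2: Δ = A_2−P = (-2.0000, -2.5000) → ‖Δ‖ = √10.2500 = 3.2016
L_3: Δ = A_3−P = (6.0000, -2.5000) → ‖Δ‖ = √42.2500 = 6.5000

(4.0311, 3.2016, 6.5000)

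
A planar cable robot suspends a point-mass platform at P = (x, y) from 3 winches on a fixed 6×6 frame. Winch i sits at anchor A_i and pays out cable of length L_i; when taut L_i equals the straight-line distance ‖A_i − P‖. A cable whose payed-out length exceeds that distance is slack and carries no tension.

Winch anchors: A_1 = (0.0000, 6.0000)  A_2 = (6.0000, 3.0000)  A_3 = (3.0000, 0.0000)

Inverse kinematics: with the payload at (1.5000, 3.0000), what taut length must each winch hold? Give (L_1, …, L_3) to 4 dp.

(3.3541, 4.5000, 3.3541)

cable 1: Δx=-1.5000, Δy=3.0000; L_1 = √(Δx²+Δy²) = 3.3541
cable 2: Δx=4.5000, Δy=0.0000; L_2 = √(Δx²+Δy²) = 4.5000
cable 3: Δx=1.5000, Δy=-3.0000; L_3 = √(Δx²+Δy²) = 3.3541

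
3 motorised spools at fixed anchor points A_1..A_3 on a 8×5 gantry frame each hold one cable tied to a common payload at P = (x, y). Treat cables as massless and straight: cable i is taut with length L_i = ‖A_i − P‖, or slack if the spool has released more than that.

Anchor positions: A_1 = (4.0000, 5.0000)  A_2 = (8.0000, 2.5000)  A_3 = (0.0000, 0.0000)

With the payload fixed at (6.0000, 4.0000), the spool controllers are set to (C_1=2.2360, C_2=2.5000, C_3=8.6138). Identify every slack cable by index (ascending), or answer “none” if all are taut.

3

cable 1: √((-2.0000)²+(1.0000)²)=2.2361, C_1=2.2360: taut
cable 2: √((2.0000)²+(-1.5000)²)=2.5000, C_2=2.5000: taut
cable 3: √((-6.0000)²+(-4.0000)²)=7.2111, C_3=8.6138: slack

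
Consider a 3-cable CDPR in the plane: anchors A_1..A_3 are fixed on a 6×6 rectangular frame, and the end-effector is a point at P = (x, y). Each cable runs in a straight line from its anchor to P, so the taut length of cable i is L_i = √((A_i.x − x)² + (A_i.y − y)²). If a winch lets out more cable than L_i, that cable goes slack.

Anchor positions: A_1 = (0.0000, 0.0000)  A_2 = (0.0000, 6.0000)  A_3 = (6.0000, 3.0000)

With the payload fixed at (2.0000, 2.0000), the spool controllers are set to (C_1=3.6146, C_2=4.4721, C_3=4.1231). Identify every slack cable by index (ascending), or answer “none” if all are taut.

1

cable 1: √((-2.0000)²+(-2.0000)²)=2.8284, C_1=3.6146: slack
cable 2: √((-2.0000)²+(4.0000)²)=4.4721, C_2=4.4721: taut
cable 3: √((4.0000)²+(1.0000)²)=4.1231, C_3=4.1231: taut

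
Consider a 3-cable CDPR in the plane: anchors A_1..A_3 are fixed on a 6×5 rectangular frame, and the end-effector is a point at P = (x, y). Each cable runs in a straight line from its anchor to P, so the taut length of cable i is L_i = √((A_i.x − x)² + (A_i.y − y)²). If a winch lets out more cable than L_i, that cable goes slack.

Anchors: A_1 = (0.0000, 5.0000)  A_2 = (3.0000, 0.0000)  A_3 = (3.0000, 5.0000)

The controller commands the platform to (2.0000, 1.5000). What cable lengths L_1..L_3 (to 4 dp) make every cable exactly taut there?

L_1 = √((0.0000−2.0000)² + (5.0000−1.5000)²) = 4.0311
L_2 = √((3.0000−2.0000)² + (0.0000−1.5000)²) = 1.8028
L_3 = √((3.0000−2.0000)² + (5.0000−1.5000)²) = 3.6401

(4.0311, 1.8028, 3.6401)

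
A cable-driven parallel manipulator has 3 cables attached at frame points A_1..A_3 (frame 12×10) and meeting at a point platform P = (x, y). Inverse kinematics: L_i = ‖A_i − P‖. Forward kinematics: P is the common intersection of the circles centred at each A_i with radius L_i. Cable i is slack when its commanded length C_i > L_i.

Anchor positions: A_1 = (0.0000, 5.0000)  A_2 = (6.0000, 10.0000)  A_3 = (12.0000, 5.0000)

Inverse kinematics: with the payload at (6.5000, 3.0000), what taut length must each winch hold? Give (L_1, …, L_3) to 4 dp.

L_1: Δ = A_1−P = (-6.5000, 2.0000) → ‖Δ‖ = √46.2500 = 6.8007
L_2: Δ = A_2−P = (-0.5000, 7.0000) → ‖Δ‖ = √49.2500 = 7.0178
L_3: Δ = A_3−P = (5.5000, 2.0000) → ‖Δ‖ = √34.2500 = 5.8523

(6.8007, 7.0178, 5.8523)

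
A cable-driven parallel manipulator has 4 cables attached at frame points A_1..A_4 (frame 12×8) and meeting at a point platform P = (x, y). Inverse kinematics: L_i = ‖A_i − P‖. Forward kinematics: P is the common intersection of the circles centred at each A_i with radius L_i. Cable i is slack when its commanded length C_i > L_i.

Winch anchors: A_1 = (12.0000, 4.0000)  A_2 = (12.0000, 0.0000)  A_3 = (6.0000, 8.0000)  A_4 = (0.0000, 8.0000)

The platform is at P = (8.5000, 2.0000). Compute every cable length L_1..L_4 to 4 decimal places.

(4.0311, 4.0311, 6.5000, 10.4043)

L_1 = √((12.0000−8.5000)² + (4.0000−2.0000)²) = 4.0311
L_2 = √((12.0000−8.5000)² + (0.0000−2.0000)²) = 4.0311
L_3 = √((6.0000−8.5000)² + (8.0000−2.0000)²) = 6.5000
L_4 = √((0.0000−8.5000)² + (8.0000−2.0000)²) = 10.4043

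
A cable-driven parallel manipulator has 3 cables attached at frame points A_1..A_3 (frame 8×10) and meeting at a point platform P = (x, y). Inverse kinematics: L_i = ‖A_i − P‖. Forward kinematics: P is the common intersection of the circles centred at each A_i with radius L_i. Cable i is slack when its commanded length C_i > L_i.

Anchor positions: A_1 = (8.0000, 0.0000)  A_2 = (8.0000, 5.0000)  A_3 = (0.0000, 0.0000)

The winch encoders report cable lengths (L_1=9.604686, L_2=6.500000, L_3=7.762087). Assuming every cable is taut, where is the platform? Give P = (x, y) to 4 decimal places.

expand ‖A_i−P‖²=L_i² and subtract eq 1 (q_i ≔ ‖A_i‖²−L_i²)
q_1 = 64.0000+0.0000−92.2500 = -28.2500
eq1−eq2 → [0.0000  -10.0000]·P = -75.0000
eq1−eq3 → [16.0000  0.0000]·P = 32.0000
2×2 solve → P = (2.0000, 7.5000)

(2.0000, 7.5000)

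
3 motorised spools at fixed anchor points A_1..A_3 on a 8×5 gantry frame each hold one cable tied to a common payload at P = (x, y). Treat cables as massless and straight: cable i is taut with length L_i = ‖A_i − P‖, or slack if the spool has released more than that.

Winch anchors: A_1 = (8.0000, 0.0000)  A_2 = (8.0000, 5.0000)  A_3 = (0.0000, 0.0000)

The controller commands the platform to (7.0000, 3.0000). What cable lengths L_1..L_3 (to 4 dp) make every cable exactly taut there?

(3.1623, 2.2361, 7.6158)

cable 1: Δx=1.0000, Δy=-3.0000; L_1 = √(Δx²+Δy²) = 3.1623
cable 2: Δx=1.0000, Δy=2.0000; L_2 = √(Δx²+Δy²) = 2.2361
cable 3: Δx=-7.0000, Δy=-3.0000; L_3 = √(Δx²+Δy²) = 7.6158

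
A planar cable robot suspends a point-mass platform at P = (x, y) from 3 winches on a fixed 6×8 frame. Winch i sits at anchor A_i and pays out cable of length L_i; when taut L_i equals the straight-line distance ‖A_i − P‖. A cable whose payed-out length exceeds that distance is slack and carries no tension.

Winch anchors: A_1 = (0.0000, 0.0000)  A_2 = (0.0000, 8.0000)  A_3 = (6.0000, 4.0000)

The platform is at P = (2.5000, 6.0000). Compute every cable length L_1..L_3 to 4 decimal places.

(6.5000, 3.2016, 4.0311)

cable 1: Δx=-2.5000, Δy=-6.0000; L_1 = √(Δx²+Δy²) = 6.5000
cable 2: Δx=-2.5000, Δy=2.0000; L_2 = √(Δx²+Δy²) = 3.2016
cable 3: Δx=3.5000, Δy=-2.0000; L_3 = √(Δx²+Δy²) = 4.0311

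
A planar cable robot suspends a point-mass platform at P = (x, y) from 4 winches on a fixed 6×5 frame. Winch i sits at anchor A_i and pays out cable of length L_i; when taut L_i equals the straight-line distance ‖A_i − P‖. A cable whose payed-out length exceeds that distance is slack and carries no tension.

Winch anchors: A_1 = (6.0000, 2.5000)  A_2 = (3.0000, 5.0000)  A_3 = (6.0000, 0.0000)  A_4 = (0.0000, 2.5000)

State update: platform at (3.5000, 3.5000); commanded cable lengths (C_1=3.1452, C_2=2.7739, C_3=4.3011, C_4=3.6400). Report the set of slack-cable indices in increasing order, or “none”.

1, 2

cable 1: √((2.5000)²+(-1.0000)²)=2.6926, C_1=3.1452: slack
cable 2: √((-0.5000)²+(1.5000)²)=1.5811, C_2=2.7739: slack
cable 3: √((2.5000)²+(-3.5000)²)=4.3012, C_3=4.3011: taut
cable 4: √((-3.5000)²+(-1.0000)²)=3.6401, C_4=3.6400: taut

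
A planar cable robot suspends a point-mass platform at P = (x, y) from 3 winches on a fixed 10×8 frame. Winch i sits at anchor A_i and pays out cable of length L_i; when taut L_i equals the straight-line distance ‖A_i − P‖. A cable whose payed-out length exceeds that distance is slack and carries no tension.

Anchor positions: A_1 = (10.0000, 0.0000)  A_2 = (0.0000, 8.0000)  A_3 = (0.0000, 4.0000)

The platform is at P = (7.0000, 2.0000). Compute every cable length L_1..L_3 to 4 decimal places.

cable 1: Δx=3.0000, Δy=-2.0000; L_1 = √(Δx²+Δy²) = 3.6056
cable 2: Δx=-7.0000, Δy=6.0000; L_2 = √(Δx²+Δy²) = 9.2195
cable 3: Δx=-7.0000, Δy=2.0000; L_3 = √(Δx²+Δy²) = 7.2801

(3.6056, 9.2195, 7.2801)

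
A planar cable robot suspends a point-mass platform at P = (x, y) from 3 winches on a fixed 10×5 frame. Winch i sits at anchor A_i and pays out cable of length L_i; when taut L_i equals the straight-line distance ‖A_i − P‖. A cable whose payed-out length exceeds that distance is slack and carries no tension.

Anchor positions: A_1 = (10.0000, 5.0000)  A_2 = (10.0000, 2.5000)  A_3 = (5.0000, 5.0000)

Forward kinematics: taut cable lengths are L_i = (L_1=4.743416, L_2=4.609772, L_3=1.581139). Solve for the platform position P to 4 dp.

expand ‖A_i−P‖²=L_i² and subtract eq 1 (q_i ≔ ‖A_i‖²−L_i²)
q_1 = 100.0000+25.0000−22.5000 = 102.5000
eq1−eq2 → [0.0000  5.0000]·P = 17.5000
eq1−eq3 → [10.0000  0.0000]·P = 55.0000
2×2 solve → P = (5.5000, 3.5000)

(5.5000, 3.5000)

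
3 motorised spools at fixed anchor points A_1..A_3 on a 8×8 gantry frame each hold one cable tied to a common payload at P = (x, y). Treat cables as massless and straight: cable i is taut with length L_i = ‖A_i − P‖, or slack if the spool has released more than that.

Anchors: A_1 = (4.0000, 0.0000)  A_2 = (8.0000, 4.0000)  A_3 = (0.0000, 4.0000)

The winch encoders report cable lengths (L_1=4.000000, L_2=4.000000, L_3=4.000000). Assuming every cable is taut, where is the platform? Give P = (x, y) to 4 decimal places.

(4.0000, 4.0000)

circle eqns → linear via eq_j − eq_1; set k_j = A_j·A_j − L_j²
k_1 = 16.0000+0.0000−16.0000 = 0.0000
-8.0000·x − 8.0000·y = k_1−k_2 = -64.0000
8.0000·x − 8.0000·y = k_1−k_3 = 0.0000
solve first two rows → x=4.0000, y=4.0000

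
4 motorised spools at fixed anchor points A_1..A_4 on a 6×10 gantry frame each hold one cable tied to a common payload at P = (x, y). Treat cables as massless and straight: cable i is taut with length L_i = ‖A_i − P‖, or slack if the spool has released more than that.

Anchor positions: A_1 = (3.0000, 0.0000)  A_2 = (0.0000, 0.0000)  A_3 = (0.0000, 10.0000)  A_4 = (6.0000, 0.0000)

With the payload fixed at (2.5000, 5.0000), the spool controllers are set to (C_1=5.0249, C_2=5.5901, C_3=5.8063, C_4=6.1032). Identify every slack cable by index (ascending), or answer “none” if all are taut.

3

cable 1: L_1 = ‖A_1−P‖ = 5.0249;  C_1 = 5.0249 → taut
cable 2: L_2 = ‖A_2−P‖ = 5.5902;  C_2 = 5.5901 → taut
cable 3: L_3 = ‖A_3−P‖ = 5.5902;  C_3 = 5.8063 → slack
cable 4: L_4 = ‖A_4−P‖ = 6.1033;  C_4 = 6.1032 → taut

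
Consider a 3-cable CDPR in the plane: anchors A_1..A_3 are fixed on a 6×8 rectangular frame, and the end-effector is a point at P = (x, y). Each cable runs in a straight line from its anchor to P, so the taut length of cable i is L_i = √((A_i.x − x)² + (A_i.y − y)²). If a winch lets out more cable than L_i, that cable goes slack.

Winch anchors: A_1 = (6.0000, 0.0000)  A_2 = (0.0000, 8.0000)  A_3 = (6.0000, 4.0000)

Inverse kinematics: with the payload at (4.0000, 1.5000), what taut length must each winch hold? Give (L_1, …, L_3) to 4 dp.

L_1: Δ = A_1−P = (2.0000, -1.5000) → ‖Δ‖ = √6.2500 = 2.5000
L_2: Δ = A_2−P = (-4.0000, 6.5000) → ‖Δ‖ = √58.2500 = 7.6322
L_3: Δ = A_3−P = (2.0000, 2.5000) → ‖Δ‖ = √10.2500 = 3.2016

(2.5000, 7.6322, 3.2016)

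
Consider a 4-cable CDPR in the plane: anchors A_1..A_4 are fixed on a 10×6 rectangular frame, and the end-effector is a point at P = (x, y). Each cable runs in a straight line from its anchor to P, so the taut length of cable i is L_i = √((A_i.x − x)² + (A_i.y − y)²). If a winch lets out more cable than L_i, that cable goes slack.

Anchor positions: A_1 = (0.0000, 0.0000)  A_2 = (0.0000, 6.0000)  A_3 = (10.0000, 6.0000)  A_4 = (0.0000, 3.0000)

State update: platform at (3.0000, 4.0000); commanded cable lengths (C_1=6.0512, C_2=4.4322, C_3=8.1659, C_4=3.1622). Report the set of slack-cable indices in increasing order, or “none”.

1, 2, 3

cable 1: √((-3.0000)²+(-4.0000)²)=5.0000, C_1=6.0512: slack
cable 2: √((-3.0000)²+(2.0000)²)=3.6056, C_2=4.4322: slack
cable 3: √((7.0000)²+(2.0000)²)=7.2801, C_3=8.1659: slack
cable 4: √((-3.0000)²+(-1.0000)²)=3.1623, C_4=3.1622: taut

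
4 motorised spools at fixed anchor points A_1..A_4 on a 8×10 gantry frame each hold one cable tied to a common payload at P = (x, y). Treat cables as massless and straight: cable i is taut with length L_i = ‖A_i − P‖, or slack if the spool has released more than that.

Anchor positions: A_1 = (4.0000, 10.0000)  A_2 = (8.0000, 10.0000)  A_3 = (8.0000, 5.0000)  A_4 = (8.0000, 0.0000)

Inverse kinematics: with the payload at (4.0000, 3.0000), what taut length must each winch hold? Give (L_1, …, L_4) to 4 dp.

(7.0000, 8.0623, 4.4721, 5.0000)

L_1 = √((4.0000−4.0000)² + (10.0000−3.0000)²) = 7.0000
L_2 = √((8.0000−4.0000)² + (10.0000−3.0000)²) = 8.0623
L_3 = √((8.0000−4.0000)² + (5.0000−3.0000)²) = 4.4721
L_4 = √((8.0000−4.0000)² + (0.0000−3.0000)²) = 5.0000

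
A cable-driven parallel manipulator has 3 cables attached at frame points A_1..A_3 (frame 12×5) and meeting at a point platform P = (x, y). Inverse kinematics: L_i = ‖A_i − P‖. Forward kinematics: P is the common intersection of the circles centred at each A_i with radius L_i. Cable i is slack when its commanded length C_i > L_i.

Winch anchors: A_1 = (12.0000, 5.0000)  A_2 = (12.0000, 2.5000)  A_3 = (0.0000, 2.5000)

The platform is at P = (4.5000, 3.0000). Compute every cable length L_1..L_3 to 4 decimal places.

(7.7621, 7.5166, 4.5277)

L_1 = √((12.0000−4.5000)² + (5.0000−3.0000)²) = 7.7621
L_2 = √((12.0000−4.5000)² + (2.5000−3.0000)²) = 7.5166
L_3 = √((0.0000−4.5000)² + (2.5000−3.0000)²) = 4.5277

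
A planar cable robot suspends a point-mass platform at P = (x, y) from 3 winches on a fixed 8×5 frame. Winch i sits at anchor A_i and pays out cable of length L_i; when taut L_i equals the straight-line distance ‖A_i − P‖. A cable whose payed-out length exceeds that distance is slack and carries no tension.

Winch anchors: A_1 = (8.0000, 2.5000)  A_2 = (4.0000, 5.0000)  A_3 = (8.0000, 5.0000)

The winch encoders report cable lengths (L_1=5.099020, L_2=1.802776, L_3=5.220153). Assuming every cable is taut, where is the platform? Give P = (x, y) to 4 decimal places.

circle eqns → linear via eq_j − eq_1; set k_j = A_j·A_j − L_j²
k_1 = 64.0000+6.2500−26.0000 = 44.2500
8.0000·x − 5.0000·y = k_1−k_2 = 6.5000
0.0000·x − 5.0000·y = k_1−k_3 = -17.5000
solve first two rows → x=3.0000, y=3.5000

(3.0000, 3.5000)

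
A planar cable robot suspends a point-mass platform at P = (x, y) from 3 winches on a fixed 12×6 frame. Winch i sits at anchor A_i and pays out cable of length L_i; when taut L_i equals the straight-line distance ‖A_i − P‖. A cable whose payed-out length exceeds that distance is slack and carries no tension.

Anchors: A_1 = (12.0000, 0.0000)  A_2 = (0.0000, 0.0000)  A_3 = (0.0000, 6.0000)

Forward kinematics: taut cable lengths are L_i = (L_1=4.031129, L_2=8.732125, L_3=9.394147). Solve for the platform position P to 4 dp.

(8.5000, 2.0000)

expand ‖A_i−P‖²=L_i² and subtract eq 1 (k_i ≔ ‖A_i‖²−L_i²)
k_1 = 144.0000+0.0000−16.2500 = 127.7500
eq1−eq2 → [24.0000  0.0000]·P = 204.0000
eq1−eq3 → [24.0000  -12.0000]·P = 180.0000
2×2 solve → P = (8.5000, 2.0000)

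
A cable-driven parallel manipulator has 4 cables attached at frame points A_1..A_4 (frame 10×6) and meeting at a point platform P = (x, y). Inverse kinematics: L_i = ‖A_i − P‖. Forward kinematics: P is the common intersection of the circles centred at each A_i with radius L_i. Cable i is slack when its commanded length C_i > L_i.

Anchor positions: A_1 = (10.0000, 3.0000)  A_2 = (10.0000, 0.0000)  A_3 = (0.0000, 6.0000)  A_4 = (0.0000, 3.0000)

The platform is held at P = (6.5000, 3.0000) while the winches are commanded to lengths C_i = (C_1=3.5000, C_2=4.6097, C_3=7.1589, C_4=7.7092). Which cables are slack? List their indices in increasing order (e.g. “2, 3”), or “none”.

4

cable 1: √((3.5000)²+(0.0000)²)=3.5000, C_1=3.5000: taut
cable 2: √((3.5000)²+(-3.0000)²)=4.6098, C_2=4.6097: taut
cable 3: √((-6.5000)²+(3.0000)²)=7.1589, C_3=7.1589: taut
cable 4: √((-6.5000)²+(0.0000)²)=6.5000, C_4=7.7092: slack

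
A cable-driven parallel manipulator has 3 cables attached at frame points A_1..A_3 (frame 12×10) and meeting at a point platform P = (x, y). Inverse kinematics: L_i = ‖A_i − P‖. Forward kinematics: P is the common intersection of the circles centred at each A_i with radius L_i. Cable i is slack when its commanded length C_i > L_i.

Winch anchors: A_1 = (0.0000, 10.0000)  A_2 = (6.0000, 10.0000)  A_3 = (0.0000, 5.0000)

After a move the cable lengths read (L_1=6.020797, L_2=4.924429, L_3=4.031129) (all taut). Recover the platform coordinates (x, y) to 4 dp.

(4.0000, 5.5000)

expand ‖A_i−P‖²=L_i² and subtract eq 1 (c_i ≔ ‖A_i‖²−L_i²)
c_1 = 0.0000+100.0000−36.2500 = 63.7500
eq1−eq2 → [-12.0000  0.0000]·P = -48.0000
eq1−eq3 → [0.0000  10.0000]·P = 55.0000
2×2 solve → P = (4.0000, 5.5000)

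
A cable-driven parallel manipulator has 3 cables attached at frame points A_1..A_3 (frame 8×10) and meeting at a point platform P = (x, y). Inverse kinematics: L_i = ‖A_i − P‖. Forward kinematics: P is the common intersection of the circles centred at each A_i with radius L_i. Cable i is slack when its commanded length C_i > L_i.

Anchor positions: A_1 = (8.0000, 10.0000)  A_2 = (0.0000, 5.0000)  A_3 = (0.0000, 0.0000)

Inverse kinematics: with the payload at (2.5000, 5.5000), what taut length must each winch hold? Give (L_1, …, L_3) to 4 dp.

(7.1063, 2.5495, 6.0415)

L_1 = √((8.0000−2.5000)² + (10.0000−5.5000)²) = 7.1063
L_2 = √((0.0000−2.5000)² + (5.0000−5.5000)²) = 2.5495
L_3 = √((0.0000−2.5000)² + (0.0000−5.5000)²) = 6.0415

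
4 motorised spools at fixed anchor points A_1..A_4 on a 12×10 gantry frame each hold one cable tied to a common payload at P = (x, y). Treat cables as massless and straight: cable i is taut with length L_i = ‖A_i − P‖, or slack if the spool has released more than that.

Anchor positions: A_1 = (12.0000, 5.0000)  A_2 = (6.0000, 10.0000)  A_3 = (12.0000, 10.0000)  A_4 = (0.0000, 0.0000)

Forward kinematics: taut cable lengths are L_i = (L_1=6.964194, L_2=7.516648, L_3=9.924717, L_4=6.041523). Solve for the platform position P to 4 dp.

(5.5000, 2.5000)

each cable: (A_i−P)·(A_i−P) = L_i²; let c_i = ‖A_i‖²−L_i²
c_1 = 144.0000+25.0000−48.5000 = 120.5000
row 1: 12.0000x − 10.0000y = 41.0000  (c_2=79.5000)
row 2: 0.0000x − 10.0000y = -25.0000  (c_3=145.5000)
row 3: 24.0000x + 10.0000y = 157.0000  (c_4=-36.5000)
Cramer on rows 1–2 → x = 5.5000, y = 2.5000
check cable 4: ‖A_4−P‖² = 36.5000 ≈ L_4² = 36.5000 ✓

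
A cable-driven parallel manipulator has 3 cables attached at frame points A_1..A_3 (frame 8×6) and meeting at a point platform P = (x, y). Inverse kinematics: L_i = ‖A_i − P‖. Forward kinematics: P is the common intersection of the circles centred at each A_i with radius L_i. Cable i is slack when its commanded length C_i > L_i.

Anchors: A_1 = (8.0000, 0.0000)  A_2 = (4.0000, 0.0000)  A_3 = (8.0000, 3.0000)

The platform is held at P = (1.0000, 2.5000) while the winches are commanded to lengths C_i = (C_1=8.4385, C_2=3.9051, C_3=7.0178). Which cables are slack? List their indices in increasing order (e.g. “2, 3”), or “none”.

1

cable 1: √((7.0000)²+(-2.5000)²)=7.4330, C_1=8.4385: slack
cable 2: √((3.0000)²+(-2.5000)²)=3.9051, C_2=3.9051: taut
cable 3: √((7.0000)²+(0.5000)²)=7.0178, C_3=7.0178: taut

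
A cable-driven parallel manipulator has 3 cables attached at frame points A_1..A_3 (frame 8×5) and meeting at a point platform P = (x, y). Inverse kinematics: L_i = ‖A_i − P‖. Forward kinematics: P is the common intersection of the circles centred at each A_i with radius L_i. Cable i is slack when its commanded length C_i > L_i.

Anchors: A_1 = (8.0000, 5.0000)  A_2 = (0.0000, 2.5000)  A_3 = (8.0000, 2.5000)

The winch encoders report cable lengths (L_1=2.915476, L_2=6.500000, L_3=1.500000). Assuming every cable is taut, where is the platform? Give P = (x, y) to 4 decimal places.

(6.5000, 2.5000)

expand ‖A_i−P‖²=L_i² and subtract eq 1 (k_i ≔ ‖A_i‖²−L_i²)
k_1 = 64.0000+25.0000−8.5000 = 80.5000
eq1−eq2 → [16.0000  5.0000]·P = 116.5000
eq1−eq3 → [0.0000  5.0000]·P = 12.5000
2×2 solve → P = (6.5000, 2.5000)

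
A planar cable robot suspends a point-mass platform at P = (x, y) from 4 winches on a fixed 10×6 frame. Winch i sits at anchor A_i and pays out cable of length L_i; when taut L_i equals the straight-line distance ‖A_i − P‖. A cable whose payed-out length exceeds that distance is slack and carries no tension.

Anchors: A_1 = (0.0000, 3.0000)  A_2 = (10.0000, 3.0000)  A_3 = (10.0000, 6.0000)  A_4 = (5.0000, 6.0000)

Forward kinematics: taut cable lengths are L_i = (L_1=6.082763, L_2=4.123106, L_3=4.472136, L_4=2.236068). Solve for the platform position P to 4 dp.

(6.0000, 4.0000)

each cable: (A_i−P)·(A_i−P) = L_i²; let q_i = ‖A_i‖²−L_i²
q_1 = 0.0000+9.0000−37.0000 = -28.0000
row 1: -20.0000x + 0.0000y = -120.0000  (q_2=92.0000)
row 2: -20.0000x − 6.0000y = -144.0000  (q_3=116.0000)
row 3: -10.0000x − 6.0000y = -84.0000  (q_4=56.0000)
Cramer on rows 1–2 → x = 6.0000, y = 4.0000
check cable 4: ‖A_4−P‖² = 5.0000 ≈ L_4² = 5.0000 ✓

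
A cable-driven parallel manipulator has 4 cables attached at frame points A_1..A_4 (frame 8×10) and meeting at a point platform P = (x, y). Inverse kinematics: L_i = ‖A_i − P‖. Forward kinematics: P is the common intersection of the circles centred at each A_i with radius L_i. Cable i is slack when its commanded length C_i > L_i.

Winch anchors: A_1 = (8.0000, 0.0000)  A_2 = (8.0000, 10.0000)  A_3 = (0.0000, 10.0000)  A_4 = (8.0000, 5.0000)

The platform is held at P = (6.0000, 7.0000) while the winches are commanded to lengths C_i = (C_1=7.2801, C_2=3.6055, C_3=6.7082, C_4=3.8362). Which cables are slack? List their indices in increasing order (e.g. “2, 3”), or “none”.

4

i=1: geometric 7.2801 vs commanded 7.2801 ⇒ taut
i=2: geometric 3.6056 vs commanded 3.6055 ⇒ taut
i=3: geometric 6.7082 vs commanded 6.7082 ⇒ taut
i=4: geometric 2.8284 vs commanded 3.8362 ⇒ slack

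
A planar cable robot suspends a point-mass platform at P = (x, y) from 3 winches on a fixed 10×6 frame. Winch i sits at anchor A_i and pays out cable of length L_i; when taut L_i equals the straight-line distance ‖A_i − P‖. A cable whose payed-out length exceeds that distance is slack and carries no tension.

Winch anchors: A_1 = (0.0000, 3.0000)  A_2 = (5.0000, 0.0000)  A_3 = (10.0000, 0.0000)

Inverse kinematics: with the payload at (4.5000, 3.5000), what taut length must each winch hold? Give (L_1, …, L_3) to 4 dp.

L_1: Δ = A_1−P = (-4.5000, -0.5000) → ‖Δ‖ = √20.5000 = 4.5277
L_2: Δ = A_2−P = (0.5000, -3.5000) → ‖Δ‖ = √12.5000 = 3.5355
L_3: Δ = A_3−P = (5.5000, -3.5000) → ‖Δ‖ = √42.5000 = 6.5192

(4.5277, 3.5355, 6.5192)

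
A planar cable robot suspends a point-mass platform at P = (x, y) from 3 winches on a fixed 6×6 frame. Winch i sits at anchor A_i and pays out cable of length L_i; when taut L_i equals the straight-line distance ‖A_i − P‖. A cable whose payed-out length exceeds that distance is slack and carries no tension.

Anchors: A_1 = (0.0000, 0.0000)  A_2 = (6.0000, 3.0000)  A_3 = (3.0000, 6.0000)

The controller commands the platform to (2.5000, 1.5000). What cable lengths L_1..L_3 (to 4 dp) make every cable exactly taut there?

(2.9155, 3.8079, 4.5277)

L_1 = √((0.0000−2.5000)² + (0.0000−1.5000)²) = 2.9155
L_2 = √((6.0000−2.5000)² + (3.0000−1.5000)²) = 3.8079
L_3 = √((3.0000−2.5000)² + (6.0000−1.5000)²) = 4.5277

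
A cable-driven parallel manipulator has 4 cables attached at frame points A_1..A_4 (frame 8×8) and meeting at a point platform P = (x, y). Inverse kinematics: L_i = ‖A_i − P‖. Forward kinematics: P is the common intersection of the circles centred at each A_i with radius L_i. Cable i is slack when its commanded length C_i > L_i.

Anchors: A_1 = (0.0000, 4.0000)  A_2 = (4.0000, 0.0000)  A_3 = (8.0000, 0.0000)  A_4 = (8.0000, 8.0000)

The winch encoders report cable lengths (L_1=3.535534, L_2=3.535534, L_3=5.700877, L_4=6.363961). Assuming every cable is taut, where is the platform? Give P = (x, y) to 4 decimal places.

expand ‖A_i−P‖²=L_i² and subtract eq 1 (c_i ≔ ‖A_i‖²−L_i²)
c_1 = 0.0000+16.0000−12.5000 = 3.5000
eq1−eq2 → [-8.0000  8.0000]·P = 0.0000
eq1−eq3 → [-16.0000  8.0000]·P = -28.0000
eq1−eq4 → [-16.0000  -8.0000]·P = -84.0000
2×2 solve → P = (3.5000, 3.5000)
check cable 4: ‖A_4−P‖² = 40.5000 ≈ L_4² = 40.5000 ✓

(3.5000, 3.5000)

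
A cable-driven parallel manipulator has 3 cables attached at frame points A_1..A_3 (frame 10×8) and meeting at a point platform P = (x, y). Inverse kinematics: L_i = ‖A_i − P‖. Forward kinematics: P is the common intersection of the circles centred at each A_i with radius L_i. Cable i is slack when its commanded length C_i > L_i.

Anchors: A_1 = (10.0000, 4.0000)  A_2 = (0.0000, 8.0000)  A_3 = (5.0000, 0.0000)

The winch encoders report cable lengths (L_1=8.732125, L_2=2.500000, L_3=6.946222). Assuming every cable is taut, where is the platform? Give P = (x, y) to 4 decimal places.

(1.5000, 6.0000)

circle eqns → linear via eq_j − eq_1; set c_j = A_j·A_j − L_j²
c_1 = 100.0000+16.0000−76.2500 = 39.7500
20.0000·x − 8.0000·y = c_1−c_2 = -18.0000
10.0000·x + 8.0000·y = c_1−c_3 = 63.0000
solve first two rows → x=1.5000, y=6.0000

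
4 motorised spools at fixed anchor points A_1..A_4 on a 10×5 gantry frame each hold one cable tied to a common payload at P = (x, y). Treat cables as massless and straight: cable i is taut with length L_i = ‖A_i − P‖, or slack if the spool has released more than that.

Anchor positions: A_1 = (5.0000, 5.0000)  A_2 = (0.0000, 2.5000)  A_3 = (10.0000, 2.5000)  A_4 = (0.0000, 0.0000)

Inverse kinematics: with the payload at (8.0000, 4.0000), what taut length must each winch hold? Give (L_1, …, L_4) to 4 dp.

L_1 = √((5.0000−8.0000)² + (5.0000−4.0000)²) = 3.1623
L_2 = √((0.0000−8.0000)² + (2.5000−4.0000)²) = 8.1394
L_3 = √((10.0000−8.0000)² + (2.5000−4.0000)²) = 2.5000
L_4 = √((0.0000−8.0000)² + (0.0000−4.0000)²) = 8.9443

(3.1623, 8.1394, 2.5000, 8.9443)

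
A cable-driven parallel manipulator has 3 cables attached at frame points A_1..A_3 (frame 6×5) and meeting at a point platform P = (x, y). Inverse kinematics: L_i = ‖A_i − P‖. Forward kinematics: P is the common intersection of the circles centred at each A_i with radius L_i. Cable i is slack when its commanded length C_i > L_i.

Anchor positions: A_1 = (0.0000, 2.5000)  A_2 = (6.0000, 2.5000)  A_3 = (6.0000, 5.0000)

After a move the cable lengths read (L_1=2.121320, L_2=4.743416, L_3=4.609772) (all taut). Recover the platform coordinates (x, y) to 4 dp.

(1.5000, 4.0000)

each cable: (A_i−P)·(A_i−P) = L_i²; let c_i = ‖A_i‖²−L_i²
c_1 = 0.0000+6.2500−4.5000 = 1.7500
row 1: -12.0000x + 0.0000y = -18.0000  (c_2=19.7500)
row 2: -12.0000x − 5.0000y = -38.0000  (c_3=39.7500)
Cramer on rows 1–2 → x = 1.5000, y = 4.0000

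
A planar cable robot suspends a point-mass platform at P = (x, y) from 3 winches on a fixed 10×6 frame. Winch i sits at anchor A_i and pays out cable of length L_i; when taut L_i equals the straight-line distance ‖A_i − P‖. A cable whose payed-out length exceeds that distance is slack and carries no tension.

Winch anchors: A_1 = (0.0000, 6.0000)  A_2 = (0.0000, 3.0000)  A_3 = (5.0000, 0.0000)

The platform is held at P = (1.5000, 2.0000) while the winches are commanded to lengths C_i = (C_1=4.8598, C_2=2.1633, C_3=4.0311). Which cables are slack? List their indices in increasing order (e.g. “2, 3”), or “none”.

1, 2

cable 1: L_1 = ‖A_1−P‖ = 4.2720;  C_1 = 4.8598 → slack
cable 2: L_2 = ‖A_2−P‖ = 1.8028;  C_2 = 2.1633 → slack
cable 3: L_3 = ‖A_3−P‖ = 4.0311;  C_3 = 4.0311 → taut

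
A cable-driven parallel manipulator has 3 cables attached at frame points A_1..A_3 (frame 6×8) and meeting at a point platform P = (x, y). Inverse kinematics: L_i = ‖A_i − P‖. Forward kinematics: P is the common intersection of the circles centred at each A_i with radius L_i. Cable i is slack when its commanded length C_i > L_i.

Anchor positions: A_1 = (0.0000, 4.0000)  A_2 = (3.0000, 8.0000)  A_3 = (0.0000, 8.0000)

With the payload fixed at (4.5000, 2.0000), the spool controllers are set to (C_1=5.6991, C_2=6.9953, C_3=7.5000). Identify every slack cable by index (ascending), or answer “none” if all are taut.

cable 1: L_1 = ‖A_1−P‖ = 4.9244;  C_1 = 5.6991 → slack
cable 2: L_2 = ‖A_2−P‖ = 6.1847;  C_2 = 6.9953 → slack
cable 3: L_3 = ‖A_3−P‖ = 7.5000;  C_3 = 7.5000 → taut

1, 2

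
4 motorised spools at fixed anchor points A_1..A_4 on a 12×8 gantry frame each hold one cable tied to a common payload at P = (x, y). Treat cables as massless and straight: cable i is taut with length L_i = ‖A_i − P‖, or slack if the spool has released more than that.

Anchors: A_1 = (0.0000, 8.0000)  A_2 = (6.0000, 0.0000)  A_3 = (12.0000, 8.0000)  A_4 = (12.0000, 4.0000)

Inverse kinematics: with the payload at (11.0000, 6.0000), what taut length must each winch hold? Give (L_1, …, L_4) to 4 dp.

(11.1803, 7.8102, 2.2361, 2.2361)

L_1: Δ = A_1−P = (-11.0000, 2.0000) → ‖Δ‖ = √125.0000 = 11.1803
L_2: Δ = A_2−P = (-5.0000, -6.0000) → ‖Δ‖ = √61.0000 = 7.8102
L_3: Δ = A_3−P = (1.0000, 2.0000) → ‖Δ‖ = √5.0000 = 2.2361
L_4: Δ = A_4−P = (1.0000, -2.0000) → ‖Δ‖ = √5.0000 = 2.2361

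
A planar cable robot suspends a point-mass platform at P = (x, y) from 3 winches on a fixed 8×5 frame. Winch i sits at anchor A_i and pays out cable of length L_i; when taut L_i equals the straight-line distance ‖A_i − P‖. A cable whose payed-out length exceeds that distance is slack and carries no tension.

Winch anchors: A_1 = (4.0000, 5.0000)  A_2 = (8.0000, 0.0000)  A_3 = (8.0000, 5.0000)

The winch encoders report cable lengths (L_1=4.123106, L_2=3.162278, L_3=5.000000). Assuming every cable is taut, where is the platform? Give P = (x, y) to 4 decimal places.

(5.0000, 1.0000)

expand ‖A_i−P‖²=L_i² and subtract eq 1 (c_i ≔ ‖A_i‖²−L_i²)
c_1 = 16.0000+25.0000−17.0000 = 24.0000
eq1−eq2 → [-8.0000  10.0000]·P = -30.0000
eq1−eq3 → [-8.0000  0.0000]·P = -40.0000
2×2 solve → P = (5.0000, 1.0000)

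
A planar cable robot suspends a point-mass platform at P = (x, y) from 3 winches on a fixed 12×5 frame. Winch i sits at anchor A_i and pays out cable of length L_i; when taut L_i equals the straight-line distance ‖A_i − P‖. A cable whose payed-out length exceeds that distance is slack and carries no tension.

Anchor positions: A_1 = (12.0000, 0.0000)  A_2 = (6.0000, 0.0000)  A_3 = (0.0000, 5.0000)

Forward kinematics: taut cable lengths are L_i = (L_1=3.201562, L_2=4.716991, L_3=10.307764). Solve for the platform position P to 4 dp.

circle eqns → linear via eq_j − eq_1; set k_j = A_j·A_j − L_j²
k_1 = 144.0000+0.0000−10.2500 = 133.7500
12.0000·x + 0.0000·y = k_1−k_2 = 120.0000
24.0000·x − 10.0000·y = k_1−k_3 = 215.0000
solve first two rows → x=10.0000, y=2.5000

(10.0000, 2.5000)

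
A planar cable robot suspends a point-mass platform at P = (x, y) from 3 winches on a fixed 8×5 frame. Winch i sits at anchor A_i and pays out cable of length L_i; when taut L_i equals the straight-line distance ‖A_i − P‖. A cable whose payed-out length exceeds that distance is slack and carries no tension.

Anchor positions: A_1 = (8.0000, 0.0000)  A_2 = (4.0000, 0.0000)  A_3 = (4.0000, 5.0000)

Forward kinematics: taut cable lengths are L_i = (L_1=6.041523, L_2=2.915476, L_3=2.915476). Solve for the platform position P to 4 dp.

(2.5000, 2.5000)

circle eqns → linear via eq_j − eq_1; set c_j = A_j·A_j − L_j²
c_1 = 64.0000+0.0000−36.5000 = 27.5000
8.0000·x + 0.0000·y = c_1−c_2 = 20.0000
8.0000·x − 10.0000·y = c_1−c_3 = -5.0000
solve first two rows → x=2.5000, y=2.5000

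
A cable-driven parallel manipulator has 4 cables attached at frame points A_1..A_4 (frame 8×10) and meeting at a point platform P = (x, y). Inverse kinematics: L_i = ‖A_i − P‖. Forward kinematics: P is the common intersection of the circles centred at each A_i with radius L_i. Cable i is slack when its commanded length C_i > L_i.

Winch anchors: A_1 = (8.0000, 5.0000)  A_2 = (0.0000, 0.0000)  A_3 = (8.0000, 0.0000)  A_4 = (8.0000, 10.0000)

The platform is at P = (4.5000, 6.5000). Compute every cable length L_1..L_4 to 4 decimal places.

L_1 = √((8.0000−4.5000)² + (5.0000−6.5000)²) = 3.8079
L_2 = √((0.0000−4.5000)² + (0.0000−6.5000)²) = 7.9057
L_3 = √((8.0000−4.5000)² + (0.0000−6.5000)²) = 7.3824
L_4 = √((8.0000−4.5000)² + (10.0000−6.5000)²) = 4.9497

(3.8079, 7.9057, 7.3824, 4.9497)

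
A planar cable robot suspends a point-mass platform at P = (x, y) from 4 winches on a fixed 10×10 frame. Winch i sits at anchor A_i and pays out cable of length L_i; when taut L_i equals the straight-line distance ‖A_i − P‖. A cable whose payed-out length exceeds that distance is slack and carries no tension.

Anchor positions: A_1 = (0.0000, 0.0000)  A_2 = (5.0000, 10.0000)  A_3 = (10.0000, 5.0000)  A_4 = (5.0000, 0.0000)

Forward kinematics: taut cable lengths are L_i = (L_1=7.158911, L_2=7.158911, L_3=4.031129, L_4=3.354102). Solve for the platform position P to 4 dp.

(6.5000, 3.0000)

circle eqns → linear via eq_j − eq_1; set k_j = A_j·A_j − L_j²
k_1 = 0.0000+0.0000−51.2500 = -51.2500
-10.0000·x − 20.0000·y = k_1−k_2 = -125.0000
-20.0000·x − 10.0000·y = k_1−k_3 = -160.0000
-10.0000·x + 0.0000·y = k_1−k_4 = -65.0000
solve first two rows → x=6.5000, y=3.0000
check cable 4: ‖A_4−P‖² = 11.2500 ≈ L_4² = 11.2500 ✓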